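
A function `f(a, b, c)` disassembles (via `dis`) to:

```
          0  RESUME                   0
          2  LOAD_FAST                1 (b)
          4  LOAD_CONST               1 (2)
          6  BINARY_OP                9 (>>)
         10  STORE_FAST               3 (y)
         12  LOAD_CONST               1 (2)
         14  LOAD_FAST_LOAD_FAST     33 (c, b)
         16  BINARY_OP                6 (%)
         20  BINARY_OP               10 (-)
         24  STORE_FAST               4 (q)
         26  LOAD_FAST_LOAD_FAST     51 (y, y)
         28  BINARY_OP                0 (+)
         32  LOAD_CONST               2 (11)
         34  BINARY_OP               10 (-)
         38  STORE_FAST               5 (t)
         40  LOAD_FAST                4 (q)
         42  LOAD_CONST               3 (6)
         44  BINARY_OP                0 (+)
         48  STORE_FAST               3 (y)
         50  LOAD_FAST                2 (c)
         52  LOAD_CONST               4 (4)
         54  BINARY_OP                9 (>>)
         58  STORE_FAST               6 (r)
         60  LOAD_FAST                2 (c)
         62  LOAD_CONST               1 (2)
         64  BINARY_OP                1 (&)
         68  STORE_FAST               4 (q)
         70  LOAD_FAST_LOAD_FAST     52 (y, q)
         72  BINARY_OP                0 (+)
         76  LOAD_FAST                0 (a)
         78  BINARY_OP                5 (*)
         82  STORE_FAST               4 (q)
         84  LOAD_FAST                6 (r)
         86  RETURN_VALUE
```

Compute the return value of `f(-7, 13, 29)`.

1

LOAD_FAST b → push 13. Stack: [13]
LOAD_CONST → push 2. Stack: [13, 2]
BINARY_OP >> → 13 >> 2 = 3. Stack: [3]
STORE_FAST y → y=3. Stack: []
LOAD_CONST → push 2. Stack: [2]
LOAD_FAST_LOAD_FAST c,b → push 29,13. Stack: [2, 29, 13]
BINARY_OP % → 29 % 13 = 3. Stack: [2, 3]
BINARY_OP - → 2 - 3 = -1. Stack: [-1]
STORE_FAST q → q=-1. Stack: []
LOAD_FAST_LOAD_FAST y,y → push 3,3. Stack: [3, 3]
BINARY_OP + → 3 + 3 = 6. Stack: [6]
LOAD_CONST → push 11. Stack: [6, 11]
BINARY_OP - → 6 - 11 = -5. Stack: [-5]
STORE_FAST t → t=-5. Stack: []
LOAD_FAST q → push -1. Stack: [-1]
LOAD_CONST → push 6. Stack: [-1, 6]
BINARY_OP + → -1 + 6 = 5. Stack: [5]
STORE_FAST y → y=5. Stack: []
LOAD_FAST c → push 29. Stack: [29]
LOAD_CONST → push 4. Stack: [29, 4]
BINARY_OP >> → 29 >> 4 = 1. Stack: [1]
STORE_FAST r → r=1. Stack: []
LOAD_FAST c → push 29. Stack: [29]
LOAD_CONST → push 2. Stack: [29, 2]
BINARY_OP & → 29 & 2 = 0. Stack: [0]
STORE_FAST q → q=0. Stack: []
LOAD_FAST_LOAD_FAST y,q → push 5,0. Stack: [5, 0]
BINARY_OP + → 5 + 0 = 5. Stack: [5]
LOAD_FAST a → push -7. Stack: [5, -7]
BINARY_OP * → 5 * -7 = -35. Stack: [-35]
STORE_FAST q → q=-35. Stack: []
LOAD_FAST r → push 1. Stack: [1]
RETURN_VALUE → return 1.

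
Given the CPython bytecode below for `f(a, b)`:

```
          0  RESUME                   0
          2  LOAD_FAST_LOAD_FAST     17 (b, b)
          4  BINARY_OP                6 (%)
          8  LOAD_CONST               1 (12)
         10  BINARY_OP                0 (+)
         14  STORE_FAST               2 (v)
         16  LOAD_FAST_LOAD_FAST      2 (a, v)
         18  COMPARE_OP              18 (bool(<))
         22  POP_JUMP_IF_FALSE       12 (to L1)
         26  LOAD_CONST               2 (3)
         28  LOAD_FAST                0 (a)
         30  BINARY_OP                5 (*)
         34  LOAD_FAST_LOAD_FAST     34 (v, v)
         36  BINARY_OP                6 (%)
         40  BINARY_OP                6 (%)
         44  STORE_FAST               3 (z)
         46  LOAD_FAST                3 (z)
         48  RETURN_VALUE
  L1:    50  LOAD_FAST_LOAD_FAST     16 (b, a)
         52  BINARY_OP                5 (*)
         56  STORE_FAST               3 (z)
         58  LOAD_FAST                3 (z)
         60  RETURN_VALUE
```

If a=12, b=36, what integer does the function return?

432

LOAD_FAST_LOAD_FAST b,b → push 36,36. Stack: [36, 36]
BINARY_OP % → 36 % 36 = 0. Stack: [0]
LOAD_CONST → push 12. Stack: [0, 12]
BINARY_OP + → 0 + 12 = 12. Stack: [12]
STORE_FAST v → v=12. Stack: []
LOAD_FAST_LOAD_FAST a,v → push 12,12. Stack: [12, 12]
COMPARE_OP bool(<) → 12 vs 12 = False. Stack: [False]
POP_JUMP_IF_FALSE → pop False; jump. Stack: []
LOAD_FAST_LOAD_FAST b,a → push 36,12. Stack: [36, 12]
BINARY_OP * → 36 * 12 = 432. Stack: [432]
STORE_FAST z → z=432. Stack: []
LOAD_FAST z → push 432. Stack: [432]
RETURN_VALUE → return 432.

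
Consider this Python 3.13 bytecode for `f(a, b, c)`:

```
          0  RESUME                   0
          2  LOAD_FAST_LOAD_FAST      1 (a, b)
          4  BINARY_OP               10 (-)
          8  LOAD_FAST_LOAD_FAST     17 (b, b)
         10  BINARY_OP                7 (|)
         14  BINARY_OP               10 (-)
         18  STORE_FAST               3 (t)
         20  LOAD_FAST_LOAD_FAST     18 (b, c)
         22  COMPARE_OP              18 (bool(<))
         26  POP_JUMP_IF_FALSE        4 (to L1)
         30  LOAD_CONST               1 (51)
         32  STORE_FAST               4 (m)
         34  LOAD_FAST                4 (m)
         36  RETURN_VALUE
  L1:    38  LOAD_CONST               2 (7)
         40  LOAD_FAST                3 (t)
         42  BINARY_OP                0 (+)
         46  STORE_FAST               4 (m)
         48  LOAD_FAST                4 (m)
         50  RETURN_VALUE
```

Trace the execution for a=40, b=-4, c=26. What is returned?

LOAD_FAST_LOAD_FAST a,b → push 40,-4. Stack: [40, -4]
BINARY_OP - → 40 - -4 = 44. Stack: [44]
LOAD_FAST_LOAD_FAST b,b → push -4,-4. Stack: [44, -4, -4]
BINARY_OP | → -4 | -4 = -4. Stack: [44, -4]
BINARY_OP - → 44 - -4 = 48. Stack: [48]
STORE_FAST t → t=48. Stack: []
LOAD_FAST_LOAD_FAST b,c → push -4,26. Stack: [-4, 26]
COMPARE_OP bool(<) → -4 vs 26 = True. Stack: [True]
POP_JUMP_IF_FALSE → pop True; no jump. Stack: []
LOAD_CONST → push 51. Stack: [51]
STORE_FAST m → m=51. Stack: []
LOAD_FAST m → push 51. Stack: [51]
RETURN_VALUE → return 51.

51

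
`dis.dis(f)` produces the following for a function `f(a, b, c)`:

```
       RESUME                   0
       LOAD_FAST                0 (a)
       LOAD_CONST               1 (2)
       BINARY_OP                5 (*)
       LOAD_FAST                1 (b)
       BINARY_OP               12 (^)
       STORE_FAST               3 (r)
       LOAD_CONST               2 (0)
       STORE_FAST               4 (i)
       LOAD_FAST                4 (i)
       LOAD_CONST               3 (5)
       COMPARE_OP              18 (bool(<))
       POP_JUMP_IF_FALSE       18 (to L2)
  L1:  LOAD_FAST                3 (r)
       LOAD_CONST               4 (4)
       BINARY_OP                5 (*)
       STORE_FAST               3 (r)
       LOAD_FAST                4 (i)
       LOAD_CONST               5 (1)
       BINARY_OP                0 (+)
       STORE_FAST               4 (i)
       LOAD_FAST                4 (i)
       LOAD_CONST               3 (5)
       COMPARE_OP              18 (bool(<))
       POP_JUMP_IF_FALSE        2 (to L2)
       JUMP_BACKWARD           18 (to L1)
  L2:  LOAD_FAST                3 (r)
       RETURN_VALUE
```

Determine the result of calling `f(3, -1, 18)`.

LOAD_FAST a → push 3
LOAD_CONST → push 2
BINARY_OP * → 3 * 2 = 6
LOAD_FAST b → push -1
BINARY_OP ^ → 6 ^ -1 = -7
STORE_FAST r → r=-7
LOAD_CONST → push 0
STORE_FAST i → i=0
LOAD_FAST i → push 0
LOAD_CONST → push 5
COMPARE_OP bool(<) → 0 vs 5 = True
POP_JUMP_IF_FALSE → pop True; no jump
LOAD_FAST r → push -7
LOAD_CONST → push 4
BINARY_OP * → -7 * 4 = -28
STORE_FAST r → r=-28
LOAD_FAST i → push 0
LOAD_CONST → push 1
BINARY_OP + → 0 + 1 = 1
STORE_FAST i → i=1
LOAD_FAST i → push 1
LOAD_CONST → push 5
COMPARE_OP bool(<) → 1 vs 5 = True
POP_JUMP_IF_FALSE → pop True; no jump
LOAD_FAST r → push -28
LOAD_CONST → push 4
BINARY_OP * → -28 * 4 = -112
STORE_FAST r → r=-112
LOAD_FAST i → push 1
LOAD_CONST → push 1
BINARY_OP + → 1 + 1 = 2
STORE_FAST i → i=2
LOAD_FAST i → push 2
LOAD_CONST → push 5
COMPARE_OP bool(<) → 2 vs 5 = True
POP_JUMP_IF_FALSE → pop True; no jump
LOAD_FAST r → push -112
LOAD_CONST → push 4
BINARY_OP * → -112 * 4 = -448
STORE_FAST r → r=-448
LOAD_FAST i → push 2
LOAD_CONST → push 1
BINARY_OP + → 2 + 1 = 3
STORE_FAST i → i=3
LOAD_FAST i → push 3
LOAD_CONST → push 5
COMPARE_OP bool(<) → 3 vs 5 = True
POP_JUMP_IF_FALSE → pop True; no jump
LOAD_FAST r → push -448
LOAD_CONST → push 4
BINARY_OP * → -448 * 4 = -1792
STORE_FAST r → r=-1792
LOAD_FAST i → push 3
LOAD_CONST → push 1
BINARY_OP + → 3 + 1 = 4
STORE_FAST i → i=4
LOAD_FAST i → push 4
LOAD_CONST → push 5
COMPARE_OP bool(<) → 4 vs 5 = True
POP_JUMP_IF_FALSE → pop True; no jump
LOAD_FAST r → push -1792
LOAD_CONST → push 4
BINARY_OP * → -1792 * 4 = -7168
STORE_FAST r → r=-7168
LOAD_FAST i → push 4
LOAD_CONST → push 1
BINARY_OP + → 4 + 1 = 5
STORE_FAST i → i=5
LOAD_FAST i → push 5
LOAD_CONST → push 5
COMPARE_OP bool(<) → 5 vs 5 = False
POP_JUMP_IF_FALSE → pop False; jump
LOAD_FAST r → push -7168
RETURN_VALUE → return -7168.

-7168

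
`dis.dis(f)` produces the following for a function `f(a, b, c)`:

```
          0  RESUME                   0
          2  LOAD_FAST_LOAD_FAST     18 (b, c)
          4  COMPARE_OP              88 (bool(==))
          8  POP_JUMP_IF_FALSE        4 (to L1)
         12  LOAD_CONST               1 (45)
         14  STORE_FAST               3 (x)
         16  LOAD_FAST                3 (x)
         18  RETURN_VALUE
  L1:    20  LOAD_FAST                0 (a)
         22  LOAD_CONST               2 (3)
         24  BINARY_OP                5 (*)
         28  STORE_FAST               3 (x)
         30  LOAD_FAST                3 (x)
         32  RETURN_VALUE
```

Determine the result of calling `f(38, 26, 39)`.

114

LOAD_FAST_LOAD_FAST b,c → push 26,39. Stack: [26, 39]
COMPARE_OP bool(==) → 26 vs 39 = False. Stack: [False]
POP_JUMP_IF_FALSE → pop False; jump. Stack: []
LOAD_FAST a → push 38. Stack: [38]
LOAD_CONST → push 3. Stack: [38, 3]
BINARY_OP * → 38 * 3 = 114. Stack: [114]
STORE_FAST x → x=114. Stack: []
LOAD_FAST x → push 114. Stack: [114]
RETURN_VALUE → return 114.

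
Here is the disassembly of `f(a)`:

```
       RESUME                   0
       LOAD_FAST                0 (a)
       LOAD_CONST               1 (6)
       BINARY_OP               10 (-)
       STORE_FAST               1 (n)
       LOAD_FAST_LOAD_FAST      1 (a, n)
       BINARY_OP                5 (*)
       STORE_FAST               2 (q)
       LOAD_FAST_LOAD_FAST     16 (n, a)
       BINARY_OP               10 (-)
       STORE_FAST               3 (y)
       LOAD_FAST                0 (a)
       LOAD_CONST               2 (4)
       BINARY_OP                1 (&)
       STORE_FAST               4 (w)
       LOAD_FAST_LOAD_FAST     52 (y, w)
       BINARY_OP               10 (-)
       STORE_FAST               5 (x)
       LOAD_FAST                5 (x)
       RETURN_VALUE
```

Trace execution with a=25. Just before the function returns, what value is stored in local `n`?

LOAD_FAST a → push 25. Stack: [25]
LOAD_CONST → push 6. Stack: [25, 6]
BINARY_OP - → 25 - 6 = 19. Stack: [19]
STORE_FAST n → n=19. Stack: []
LOAD_FAST_LOAD_FAST a,n → push 25,19. Stack: [25, 19]
BINARY_OP * → 25 * 19 = 475. Stack: [475]
STORE_FAST q → q=475. Stack: []
LOAD_FAST_LOAD_FAST n,a → push 19,25. Stack: [19, 25]
BINARY_OP - → 19 - 25 = -6. Stack: [-6]
STORE_FAST y → y=-6. Stack: []
LOAD_FAST a → push 25. Stack: [25]
LOAD_CONST → push 4. Stack: [25, 4]
BINARY_OP & → 25 & 4 = 0. Stack: [0]
STORE_FAST w → w=0. Stack: []
LOAD_FAST_LOAD_FAST y,w → push -6,0. Stack: [-6, 0]
BINARY_OP - → -6 - 0 = -6. Stack: [-6]
STORE_FAST x → x=-6. Stack: []
LOAD_FAST x → push -6. Stack: [-6]
RETURN_VALUE → return -6.

19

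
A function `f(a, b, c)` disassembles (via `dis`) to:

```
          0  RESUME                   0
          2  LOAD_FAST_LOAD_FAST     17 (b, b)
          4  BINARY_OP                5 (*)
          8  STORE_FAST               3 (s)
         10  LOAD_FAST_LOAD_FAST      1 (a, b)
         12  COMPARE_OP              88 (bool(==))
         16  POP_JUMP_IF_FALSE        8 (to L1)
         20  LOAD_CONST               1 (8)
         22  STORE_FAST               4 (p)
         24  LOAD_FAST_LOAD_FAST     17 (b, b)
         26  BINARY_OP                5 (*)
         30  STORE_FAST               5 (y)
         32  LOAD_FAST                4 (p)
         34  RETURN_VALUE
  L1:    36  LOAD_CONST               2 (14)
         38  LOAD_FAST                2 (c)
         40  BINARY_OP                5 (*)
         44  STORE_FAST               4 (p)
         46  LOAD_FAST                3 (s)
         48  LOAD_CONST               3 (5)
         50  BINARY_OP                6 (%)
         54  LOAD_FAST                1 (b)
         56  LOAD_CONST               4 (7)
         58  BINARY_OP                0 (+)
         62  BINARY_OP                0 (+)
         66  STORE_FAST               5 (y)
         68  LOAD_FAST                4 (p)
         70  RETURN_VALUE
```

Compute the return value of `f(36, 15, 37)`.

LOAD_FAST_LOAD_FAST b,b → push 15,15. Stack: [15, 15]
BINARY_OP * → 15 * 15 = 225. Stack: [225]
STORE_FAST s → s=225. Stack: []
LOAD_FAST_LOAD_FAST a,b → push 36,15. Stack: [36, 15]
COMPARE_OP bool(==) → 36 vs 15 = False. Stack: [False]
POP_JUMP_IF_FALSE → pop False; jump. Stack: []
LOAD_CONST → push 14. Stack: [14]
LOAD_FAST c → push 37. Stack: [14, 37]
BINARY_OP * → 14 * 37 = 518. Stack: [518]
STORE_FAST p → p=518. Stack: []
LOAD_FAST s → push 225. Stack: [225]
LOAD_CONST → push 5. Stack: [225, 5]
BINARY_OP % → 225 % 5 = 0. Stack: [0]
LOAD_FAST b → push 15. Stack: [0, 15]
LOAD_CONST → push 7. Stack: [0, 15, 7]
BINARY_OP + → 15 + 7 = 22. Stack: [0, 22]
BINARY_OP + → 0 + 22 = 22. Stack: [22]
STORE_FAST y → y=22. Stack: []
LOAD_FAST p → push 518. Stack: [518]
RETURN_VALUE → return 518.

518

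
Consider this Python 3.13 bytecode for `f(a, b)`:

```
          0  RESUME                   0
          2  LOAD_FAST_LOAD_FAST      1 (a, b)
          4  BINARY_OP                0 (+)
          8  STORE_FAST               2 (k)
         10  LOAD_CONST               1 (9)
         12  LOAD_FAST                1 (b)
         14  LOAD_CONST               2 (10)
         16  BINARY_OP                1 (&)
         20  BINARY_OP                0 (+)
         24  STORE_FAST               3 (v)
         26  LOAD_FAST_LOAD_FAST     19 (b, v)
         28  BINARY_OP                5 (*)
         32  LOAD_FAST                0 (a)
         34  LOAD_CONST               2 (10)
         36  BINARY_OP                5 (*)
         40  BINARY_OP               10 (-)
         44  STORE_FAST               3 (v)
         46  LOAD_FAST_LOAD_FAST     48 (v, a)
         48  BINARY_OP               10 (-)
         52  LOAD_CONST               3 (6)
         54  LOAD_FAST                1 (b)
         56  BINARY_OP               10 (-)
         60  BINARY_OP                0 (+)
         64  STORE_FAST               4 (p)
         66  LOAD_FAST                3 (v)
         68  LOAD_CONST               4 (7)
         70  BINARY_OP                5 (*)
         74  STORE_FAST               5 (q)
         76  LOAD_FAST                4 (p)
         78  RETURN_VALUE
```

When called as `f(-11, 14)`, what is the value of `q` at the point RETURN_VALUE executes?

2632

LOAD_FAST_LOAD_FAST a,b → push -11,14. Stack: [-11, 14]
BINARY_OP + → -11 + 14 = 3. Stack: [3]
STORE_FAST k → k=3. Stack: []
LOAD_CONST → push 9. Stack: [9]
LOAD_FAST b → push 14. Stack: [9, 14]
LOAD_CONST → push 10. Stack: [9, 14, 10]
BINARY_OP & → 14 & 10 = 10. Stack: [9, 10]
BINARY_OP + → 9 + 10 = 19. Stack: [19]
STORE_FAST v → v=19. Stack: []
LOAD_FAST_LOAD_FAST b,v → push 14,19. Stack: [14, 19]
BINARY_OP * → 14 * 19 = 266. Stack: [266]
LOAD_FAST a → push -11. Stack: [266, -11]
LOAD_CONST → push 10. Stack: [266, -11, 10]
BINARY_OP * → -11 * 10 = -110. Stack: [266, -110]
BINARY_OP - → 266 - -110 = 376. Stack: [376]
STORE_FAST v → v=376. Stack: []
LOAD_FAST_LOAD_FAST v,a → push 376,-11. Stack: [376, -11]
BINARY_OP - → 376 - -11 = 387. Stack: [387]
LOAD_CONST → push 6. Stack: [387, 6]
LOAD_FAST b → push 14. Stack: [387, 6, 14]
BINARY_OP - → 6 - 14 = -8. Stack: [387, -8]
BINARY_OP + → 387 + -8 = 379. Stack: [379]
STORE_FAST p → p=379. Stack: []
LOAD_FAST v → push 376. Stack: [376]
LOAD_CONST → push 7. Stack: [376, 7]
BINARY_OP * → 376 * 7 = 2632. Stack: [2632]
STORE_FAST q → q=2632. Stack: []
LOAD_FAST p → push 379. Stack: [379]
RETURN_VALUE → return 379.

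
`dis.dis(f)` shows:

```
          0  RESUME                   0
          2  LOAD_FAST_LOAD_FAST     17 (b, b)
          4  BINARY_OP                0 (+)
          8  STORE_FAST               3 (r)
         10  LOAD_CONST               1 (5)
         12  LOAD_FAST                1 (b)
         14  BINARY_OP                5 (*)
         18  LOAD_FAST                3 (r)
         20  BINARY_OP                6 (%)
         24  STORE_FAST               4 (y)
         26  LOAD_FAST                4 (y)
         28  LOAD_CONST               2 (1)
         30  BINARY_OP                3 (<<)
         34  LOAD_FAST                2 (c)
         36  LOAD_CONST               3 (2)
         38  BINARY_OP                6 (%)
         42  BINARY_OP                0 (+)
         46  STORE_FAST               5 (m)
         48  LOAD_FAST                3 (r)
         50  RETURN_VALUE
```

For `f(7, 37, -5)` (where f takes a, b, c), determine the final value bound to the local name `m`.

75

LOAD_FAST_LOAD_FAST b,b → push 37,37. Stack: [37, 37]
BINARY_OP + → 37 + 37 = 74. Stack: [74]
STORE_FAST r → r=74. Stack: []
LOAD_CONST → push 5. Stack: [5]
LOAD_FAST b → push 37. Stack: [5, 37]
BINARY_OP * → 5 * 37 = 185. Stack: [185]
LOAD_FAST r → push 74. Stack: [185, 74]
BINARY_OP % → 185 % 74 = 37. Stack: [37]
STORE_FAST y → y=37. Stack: []
LOAD_FAST y → push 37. Stack: [37]
LOAD_CONST → push 1. Stack: [37, 1]
BINARY_OP << → 37 << 1 = 74. Stack: [74]
LOAD_FAST c → push -5. Stack: [74, -5]
LOAD_CONST → push 2. Stack: [74, -5, 2]
BINARY_OP % → -5 % 2 = 1. Stack: [74, 1]
BINARY_OP + → 74 + 1 = 75. Stack: [75]
STORE_FAST m → m=75. Stack: []
LOAD_FAST r → push 74. Stack: [74]
RETURN_VALUE → return 74.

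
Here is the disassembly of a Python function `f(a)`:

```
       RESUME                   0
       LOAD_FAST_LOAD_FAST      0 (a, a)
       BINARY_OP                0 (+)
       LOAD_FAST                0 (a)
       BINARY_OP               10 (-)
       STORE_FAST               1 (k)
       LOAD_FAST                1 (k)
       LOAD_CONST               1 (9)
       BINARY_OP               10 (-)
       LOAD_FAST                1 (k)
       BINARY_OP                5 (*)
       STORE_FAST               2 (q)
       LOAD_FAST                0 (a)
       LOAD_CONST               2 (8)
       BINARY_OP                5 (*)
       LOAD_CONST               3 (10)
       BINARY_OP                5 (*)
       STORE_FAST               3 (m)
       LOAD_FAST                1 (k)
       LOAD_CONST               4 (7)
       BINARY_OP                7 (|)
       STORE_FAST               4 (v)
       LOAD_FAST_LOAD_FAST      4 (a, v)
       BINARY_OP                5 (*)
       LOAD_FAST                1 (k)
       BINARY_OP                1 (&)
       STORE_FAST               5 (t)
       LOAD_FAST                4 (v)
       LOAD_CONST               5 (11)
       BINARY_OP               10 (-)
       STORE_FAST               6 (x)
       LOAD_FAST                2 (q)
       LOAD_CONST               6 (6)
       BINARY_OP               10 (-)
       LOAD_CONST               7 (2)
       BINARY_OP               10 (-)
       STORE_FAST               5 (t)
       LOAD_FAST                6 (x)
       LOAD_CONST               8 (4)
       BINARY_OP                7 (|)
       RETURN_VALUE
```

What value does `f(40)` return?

36

LOAD_FAST_LOAD_FAST a,a → push 40,40. Stack: [40, 40]
BINARY_OP + → 40 + 40 = 80. Stack: [80]
LOAD_FAST a → push 40. Stack: [80, 40]
BINARY_OP - → 80 - 40 = 40. Stack: [40]
STORE_FAST k → k=40. Stack: []
LOAD_FAST k → push 40. Stack: [40]
LOAD_CONST → push 9. Stack: [40, 9]
BINARY_OP - → 40 - 9 = 31. Stack: [31]
LOAD_FAST k → push 40. Stack: [31, 40]
BINARY_OP * → 31 * 40 = 1240. Stack: [1240]
STORE_FAST q → q=1240. Stack: []
LOAD_FAST a → push 40. Stack: [40]
LOAD_CONST → push 8. Stack: [40, 8]
BINARY_OP * → 40 * 8 = 320. Stack: [320]
LOAD_CONST → push 10. Stack: [320, 10]
BINARY_OP * → 320 * 10 = 3200. Stack: [3200]
STORE_FAST m → m=3200. Stack: []
LOAD_FAST k → push 40. Stack: [40]
LOAD_CONST → push 7. Stack: [40, 7]
BINARY_OP | → 40 | 7 = 47. Stack: [47]
STORE_FAST v → v=47. Stack: []
LOAD_FAST_LOAD_FAST a,v → push 40,47. Stack: [40, 47]
BINARY_OP * → 40 * 47 = 1880. Stack: [1880]
LOAD_FAST k → push 40. Stack: [1880, 40]
BINARY_OP & → 1880 & 40 = 8. Stack: [8]
STORE_FAST t → t=8. Stack: []
LOAD_FAST v → push 47. Stack: [47]
LOAD_CONST → push 11. Stack: [47, 11]
BINARY_OP - → 47 - 11 = 36. Stack: [36]
STORE_FAST x → x=36. Stack: []
LOAD_FAST q → push 1240. Stack: [1240]
LOAD_CONST → push 6. Stack: [1240, 6]
BINARY_OP - → 1240 - 6 = 1234. Stack: [1234]
LOAD_CONST → push 2. Stack: [1234, 2]
BINARY_OP - → 1234 - 2 = 1232. Stack: [1232]
STORE_FAST t → t=1232. Stack: []
LOAD_FAST x → push 36. Stack: [36]
LOAD_CONST → push 4. Stack: [36, 4]
BINARY_OP | → 36 | 4 = 36. Stack: [36]
RETURN_VALUE → return 36.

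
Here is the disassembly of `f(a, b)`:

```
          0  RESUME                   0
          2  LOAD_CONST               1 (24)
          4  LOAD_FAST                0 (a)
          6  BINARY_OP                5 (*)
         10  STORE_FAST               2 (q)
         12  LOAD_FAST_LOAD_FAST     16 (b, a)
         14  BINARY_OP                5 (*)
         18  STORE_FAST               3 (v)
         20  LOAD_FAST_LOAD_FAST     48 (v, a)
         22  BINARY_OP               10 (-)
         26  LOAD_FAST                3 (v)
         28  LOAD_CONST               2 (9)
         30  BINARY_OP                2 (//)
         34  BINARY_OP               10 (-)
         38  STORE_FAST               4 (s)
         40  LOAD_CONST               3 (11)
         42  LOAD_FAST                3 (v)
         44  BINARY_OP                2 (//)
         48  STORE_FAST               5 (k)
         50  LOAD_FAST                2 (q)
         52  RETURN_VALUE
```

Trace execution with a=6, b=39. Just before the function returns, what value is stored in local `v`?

LOAD_CONST → push 24. Stack: [24]
LOAD_FAST a → push 6. Stack: [24, 6]
BINARY_OP * → 24 * 6 = 144. Stack: [144]
STORE_FAST q → q=144. Stack: []
LOAD_FAST_LOAD_FAST b,a → push 39,6. Stack: [39, 6]
BINARY_OP * → 39 * 6 = 234. Stack: [234]
STORE_FAST v → v=234. Stack: []
LOAD_FAST_LOAD_FAST v,a → push 234,6. Stack: [234, 6]
BINARY_OP - → 234 - 6 = 228. Stack: [228]
LOAD_FAST v → push 234. Stack: [228, 234]
LOAD_CONST → push 9. Stack: [228, 234, 9]
BINARY_OP // → 234 // 9 = 26. Stack: [228, 26]
BINARY_OP - → 228 - 26 = 202. Stack: [202]
STORE_FAST s → s=202. Stack: []
LOAD_CONST → push 11. Stack: [11]
LOAD_FAST v → push 234. Stack: [11, 234]
BINARY_OP // → 11 // 234 = 0. Stack: [0]
STORE_FAST k → k=0. Stack: []
LOAD_FAST q → push 144. Stack: [144]
RETURN_VALUE → return 144.

234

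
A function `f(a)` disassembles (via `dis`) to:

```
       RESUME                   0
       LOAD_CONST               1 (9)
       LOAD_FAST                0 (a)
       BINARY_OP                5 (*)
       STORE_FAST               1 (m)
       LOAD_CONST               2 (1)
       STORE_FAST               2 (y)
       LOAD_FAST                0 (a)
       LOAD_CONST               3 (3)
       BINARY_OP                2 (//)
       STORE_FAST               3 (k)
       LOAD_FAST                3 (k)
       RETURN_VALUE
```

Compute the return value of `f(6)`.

2

LOAD_CONST → push 9. Stack: [9]
LOAD_FAST a → push 6. Stack: [9, 6]
BINARY_OP * → 9 * 6 = 54. Stack: [54]
STORE_FAST m → m=54. Stack: []
LOAD_CONST → push 1. Stack: [1]
STORE_FAST y → y=1. Stack: []
LOAD_FAST a → push 6. Stack: [6]
LOAD_CONST → push 3. Stack: [6, 3]
BINARY_OP // → 6 // 3 = 2. Stack: [2]
STORE_FAST k → k=2. Stack: []
LOAD_FAST k → push 2. Stack: [2]
RETURN_VALUE → return 2.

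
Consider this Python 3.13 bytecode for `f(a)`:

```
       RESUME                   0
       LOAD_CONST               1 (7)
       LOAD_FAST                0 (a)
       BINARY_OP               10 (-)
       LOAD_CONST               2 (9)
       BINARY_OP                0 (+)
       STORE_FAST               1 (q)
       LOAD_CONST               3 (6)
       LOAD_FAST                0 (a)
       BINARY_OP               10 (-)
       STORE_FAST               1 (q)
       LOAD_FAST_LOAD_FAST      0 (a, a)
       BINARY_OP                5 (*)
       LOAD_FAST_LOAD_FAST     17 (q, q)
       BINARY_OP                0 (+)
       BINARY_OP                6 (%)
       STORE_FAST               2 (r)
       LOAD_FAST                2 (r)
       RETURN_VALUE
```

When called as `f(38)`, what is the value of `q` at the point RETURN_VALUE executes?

-32

LOAD_CONST → push 7. Stack: [7]
LOAD_FAST a → push 38. Stack: [7, 38]
BINARY_OP - → 7 - 38 = -31. Stack: [-31]
LOAD_CONST → push 9. Stack: [-31, 9]
BINARY_OP + → -31 + 9 = -22. Stack: [-22]
STORE_FAST q → q=-22. Stack: []
LOAD_CONST → push 6. Stack: [6]
LOAD_FAST a → push 38. Stack: [6, 38]
BINARY_OP - → 6 - 38 = -32. Stack: [-32]
STORE_FAST q → q=-32. Stack: []
LOAD_FAST_LOAD_FAST a,a → push 38,38. Stack: [38, 38]
BINARY_OP * → 38 * 38 = 1444. Stack: [1444]
LOAD_FAST_LOAD_FAST q,q → push -32,-32. Stack: [1444, -32, -32]
BINARY_OP + → -32 + -32 = -64. Stack: [1444, -64]
BINARY_OP % → 1444 % -64 = -28. Stack: [-28]
STORE_FAST r → r=-28. Stack: []
LOAD_FAST r → push -28. Stack: [-28]
RETURN_VALUE → return -28.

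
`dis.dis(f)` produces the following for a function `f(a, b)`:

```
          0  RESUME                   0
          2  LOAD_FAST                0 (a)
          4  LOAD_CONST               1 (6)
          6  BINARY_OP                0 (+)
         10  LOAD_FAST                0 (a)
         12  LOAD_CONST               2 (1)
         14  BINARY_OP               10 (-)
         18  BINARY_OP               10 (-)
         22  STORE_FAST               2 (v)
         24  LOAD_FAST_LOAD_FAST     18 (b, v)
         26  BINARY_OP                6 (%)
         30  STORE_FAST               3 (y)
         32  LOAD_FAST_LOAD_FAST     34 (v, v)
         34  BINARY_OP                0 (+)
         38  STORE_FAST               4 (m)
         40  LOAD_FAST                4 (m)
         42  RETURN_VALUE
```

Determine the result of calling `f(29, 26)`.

14

LOAD_FAST a → push 29. Stack: [29]
LOAD_CONST → push 6. Stack: [29, 6]
BINARY_OP + → 29 + 6 = 35. Stack: [35]
LOAD_FAST a → push 29. Stack: [35, 29]
LOAD_CONST → push 1. Stack: [35, 29, 1]
BINARY_OP - → 29 - 1 = 28. Stack: [35, 28]
BINARY_OP - → 35 - 28 = 7. Stack: [7]
STORE_FAST v → v=7. Stack: []
LOAD_FAST_LOAD_FAST b,v → push 26,7. Stack: [26, 7]
BINARY_OP % → 26 % 7 = 5. Stack: [5]
STORE_FAST y → y=5. Stack: []
LOAD_FAST_LOAD_FAST v,v → push 7,7. Stack: [7, 7]
BINARY_OP + → 7 + 7 = 14. Stack: [14]
STORE_FAST m → m=14. Stack: []
LOAD_FAST m → push 14. Stack: [14]
RETURN_VALUE → return 14.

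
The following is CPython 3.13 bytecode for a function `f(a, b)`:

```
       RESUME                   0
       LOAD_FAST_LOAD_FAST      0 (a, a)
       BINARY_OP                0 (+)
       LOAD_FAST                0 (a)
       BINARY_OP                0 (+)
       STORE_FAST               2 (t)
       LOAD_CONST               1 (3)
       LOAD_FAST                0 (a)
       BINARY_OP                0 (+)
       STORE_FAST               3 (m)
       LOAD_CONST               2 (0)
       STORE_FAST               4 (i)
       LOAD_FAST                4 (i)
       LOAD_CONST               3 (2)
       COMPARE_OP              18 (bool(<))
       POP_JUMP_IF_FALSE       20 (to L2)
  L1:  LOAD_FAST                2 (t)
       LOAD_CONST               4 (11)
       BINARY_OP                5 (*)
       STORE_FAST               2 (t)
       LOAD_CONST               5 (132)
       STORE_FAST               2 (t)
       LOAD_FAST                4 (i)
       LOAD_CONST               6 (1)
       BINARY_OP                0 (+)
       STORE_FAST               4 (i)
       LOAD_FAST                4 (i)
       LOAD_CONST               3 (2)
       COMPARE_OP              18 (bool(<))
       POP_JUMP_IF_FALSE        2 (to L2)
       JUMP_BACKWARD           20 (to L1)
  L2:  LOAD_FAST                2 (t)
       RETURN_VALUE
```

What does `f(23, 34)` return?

LOAD_FAST_LOAD_FAST a,a → push 23,23. Stack: [23, 23]
BINARY_OP + → 23 + 23 = 46. Stack: [46]
LOAD_FAST a → push 23. Stack: [46, 23]
BINARY_OP + → 46 + 23 = 69. Stack: [69]
STORE_FAST t → t=69. Stack: []
LOAD_CONST → push 3. Stack: [3]
LOAD_FAST a → push 23. Stack: [3, 23]
BINARY_OP + → 3 + 23 = 26. Stack: [26]
STORE_FAST m → m=26. Stack: []
LOAD_CONST → push 0. Stack: [0]
STORE_FAST i → i=0. Stack: []
LOAD_FAST i → push 0. Stack: [0]
LOAD_CONST → push 2. Stack: [0, 2]
COMPARE_OP bool(<) → 0 vs 2 = True. Stack: [True]
POP_JUMP_IF_FALSE → pop True; no jump. Stack: []
LOAD_FAST t → push 69. Stack: [69]
LOAD_CONST → push 11. Stack: [69, 11]
BINARY_OP * → 69 * 11 = 759. Stack: [759]
STORE_FAST t → t=759. Stack: []
LOAD_CONST → push 132. Stack: [132]
STORE_FAST t → t=132. Stack: []
LOAD_FAST i → push 0. Stack: [0]
LOAD_CONST → push 1. Stack: [0, 1]
BINARY_OP + → 0 + 1 = 1. Stack: [1]
STORE_FAST i → i=1. Stack: []
LOAD_FAST i → push 1. Stack: [1]
LOAD_CONST → push 2. Stack: [1, 2]
COMPARE_OP bool(<) → 1 vs 2 = True. Stack: [True]
POP_JUMP_IF_FALSE → pop True; no jump. Stack: []
LOAD_FAST t → push 132. Stack: [132]
LOAD_CONST → push 11. Stack: [132, 11]
BINARY_OP * → 132 * 11 = 1452. Stack: [1452]
STORE_FAST t → t=1452. Stack: []
LOAD_CONST → push 132. Stack: [132]
STORE_FAST t → t=132. Stack: []
LOAD_FAST i → push 1. Stack: [1]
LOAD_CONST → push 1. Stack: [1, 1]
BINARY_OP + → 1 + 1 = 2. Stack: [2]
STORE_FAST i → i=2. Stack: []
LOAD_FAST i → push 2. Stack: [2]
LOAD_CONST → push 2. Stack: [2, 2]
COMPARE_OP bool(<) → 2 vs 2 = False. Stack: [False]
POP_JUMP_IF_FALSE → pop False; jump. Stack: []
LOAD_FAST t → push 132. Stack: [132]
RETURN_VALUE → return 132.

132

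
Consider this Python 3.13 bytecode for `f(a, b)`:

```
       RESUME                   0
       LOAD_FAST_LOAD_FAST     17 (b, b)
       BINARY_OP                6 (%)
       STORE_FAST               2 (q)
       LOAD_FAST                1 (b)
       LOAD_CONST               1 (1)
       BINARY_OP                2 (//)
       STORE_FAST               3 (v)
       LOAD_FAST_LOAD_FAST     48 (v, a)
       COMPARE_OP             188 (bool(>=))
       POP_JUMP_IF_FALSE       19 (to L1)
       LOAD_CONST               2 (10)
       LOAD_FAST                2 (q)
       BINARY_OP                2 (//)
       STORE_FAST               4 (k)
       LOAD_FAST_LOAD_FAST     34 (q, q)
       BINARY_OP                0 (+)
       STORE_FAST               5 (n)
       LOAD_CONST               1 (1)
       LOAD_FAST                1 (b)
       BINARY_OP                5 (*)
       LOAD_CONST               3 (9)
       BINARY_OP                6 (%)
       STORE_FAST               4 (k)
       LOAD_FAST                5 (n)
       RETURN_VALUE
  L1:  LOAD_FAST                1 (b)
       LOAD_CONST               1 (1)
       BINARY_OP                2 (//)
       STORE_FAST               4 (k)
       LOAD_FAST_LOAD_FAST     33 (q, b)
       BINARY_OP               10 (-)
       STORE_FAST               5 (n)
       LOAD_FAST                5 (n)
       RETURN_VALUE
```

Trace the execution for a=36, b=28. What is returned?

-28

LOAD_FAST_LOAD_FAST b,b → push 28,28. Stack: [28, 28]
BINARY_OP % → 28 % 28 = 0. Stack: [0]
STORE_FAST q → q=0. Stack: []
LOAD_FAST b → push 28. Stack: [28]
LOAD_CONST → push 1. Stack: [28, 1]
BINARY_OP // → 28 // 1 = 28. Stack: [28]
STORE_FAST v → v=28. Stack: []
LOAD_FAST_LOAD_FAST v,a → push 28,36. Stack: [28, 36]
COMPARE_OP bool(>=) → 28 vs 36 = False. Stack: [False]
POP_JUMP_IF_FALSE → pop False; jump. Stack: []
LOAD_FAST b → push 28. Stack: [28]
LOAD_CONST → push 1. Stack: [28, 1]
BINARY_OP // → 28 // 1 = 28. Stack: [28]
STORE_FAST k → k=28. Stack: []
LOAD_FAST_LOAD_FAST q,b → push 0,28. Stack: [0, 28]
BINARY_OP - → 0 - 28 = -28. Stack: [-28]
STORE_FAST n → n=-28. Stack: []
LOAD_FAST n → push -28. Stack: [-28]
RETURN_VALUE → return -28.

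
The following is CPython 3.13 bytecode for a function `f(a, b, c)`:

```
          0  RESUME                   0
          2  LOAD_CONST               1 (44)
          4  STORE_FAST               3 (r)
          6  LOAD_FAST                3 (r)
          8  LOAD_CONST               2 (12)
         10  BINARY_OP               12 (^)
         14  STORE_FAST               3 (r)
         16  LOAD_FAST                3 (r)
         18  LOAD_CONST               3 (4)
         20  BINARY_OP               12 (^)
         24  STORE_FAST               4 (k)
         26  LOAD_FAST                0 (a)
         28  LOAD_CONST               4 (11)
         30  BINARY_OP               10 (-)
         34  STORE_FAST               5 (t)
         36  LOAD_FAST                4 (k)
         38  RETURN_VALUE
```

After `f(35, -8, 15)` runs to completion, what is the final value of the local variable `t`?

LOAD_CONST → push 44. Stack: [44]
STORE_FAST r → r=44. Stack: []
LOAD_FAST r → push 44. Stack: [44]
LOAD_CONST → push 12. Stack: [44, 12]
BINARY_OP ^ → 44 ^ 12 = 32. Stack: [32]
STORE_FAST r → r=32. Stack: []
LOAD_FAST r → push 32. Stack: [32]
LOAD_CONST → push 4. Stack: [32, 4]
BINARY_OP ^ → 32 ^ 4 = 36. Stack: [36]
STORE_FAST k → k=36. Stack: []
LOAD_FAST a → push 35. Stack: [35]
LOAD_CONST → push 11. Stack: [35, 11]
BINARY_OP - → 35 - 11 = 24. Stack: [24]
STORE_FAST t → t=24. Stack: []
LOAD_FAST k → push 36. Stack: [36]
RETURN_VALUE → return 36.

24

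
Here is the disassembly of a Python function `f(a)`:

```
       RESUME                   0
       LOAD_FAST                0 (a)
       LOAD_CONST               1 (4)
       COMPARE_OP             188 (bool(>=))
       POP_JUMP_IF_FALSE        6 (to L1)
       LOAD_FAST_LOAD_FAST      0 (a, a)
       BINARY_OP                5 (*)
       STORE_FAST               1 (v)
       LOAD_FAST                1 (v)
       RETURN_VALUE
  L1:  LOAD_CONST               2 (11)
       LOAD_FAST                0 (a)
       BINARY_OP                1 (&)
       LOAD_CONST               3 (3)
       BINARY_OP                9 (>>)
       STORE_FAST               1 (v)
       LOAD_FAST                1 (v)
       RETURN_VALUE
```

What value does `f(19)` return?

LOAD_FAST a → push 19. Stack: [19]
LOAD_CONST → push 4. Stack: [19, 4]
COMPARE_OP bool(>=) → 19 vs 4 = True. Stack: [True]
POP_JUMP_IF_FALSE → pop True; no jump. Stack: []
LOAD_FAST_LOAD_FAST a,a → push 19,19. Stack: [19, 19]
BINARY_OP * → 19 * 19 = 361. Stack: [361]
STORE_FAST v → v=361. Stack: []
LOAD_FAST v → push 361. Stack: [361]
RETURN_VALUE → return 361.

361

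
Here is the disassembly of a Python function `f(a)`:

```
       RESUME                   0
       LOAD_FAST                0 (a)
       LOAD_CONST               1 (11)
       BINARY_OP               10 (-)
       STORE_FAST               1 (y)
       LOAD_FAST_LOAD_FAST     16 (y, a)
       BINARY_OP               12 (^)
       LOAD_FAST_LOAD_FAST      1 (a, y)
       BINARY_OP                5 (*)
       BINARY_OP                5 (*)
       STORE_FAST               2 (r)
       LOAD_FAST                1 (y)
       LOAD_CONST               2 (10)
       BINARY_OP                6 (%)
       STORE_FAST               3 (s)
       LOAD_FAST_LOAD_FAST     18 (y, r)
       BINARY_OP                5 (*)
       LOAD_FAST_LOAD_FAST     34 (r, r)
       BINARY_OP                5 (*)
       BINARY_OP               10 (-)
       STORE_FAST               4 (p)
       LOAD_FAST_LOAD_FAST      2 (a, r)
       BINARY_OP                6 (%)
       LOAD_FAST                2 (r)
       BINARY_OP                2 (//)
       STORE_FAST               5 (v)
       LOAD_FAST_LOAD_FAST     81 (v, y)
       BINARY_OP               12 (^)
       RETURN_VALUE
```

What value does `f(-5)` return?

LOAD_FAST a → push -5. Stack: [-5]
LOAD_CONST → push 11. Stack: [-5, 11]
BINARY_OP - → -5 - 11 = -16. Stack: [-16]
STORE_FAST y → y=-16. Stack: []
LOAD_FAST_LOAD_FAST y,a → push -16,-5. Stack: [-16, -5]
BINARY_OP ^ → -16 ^ -5 = 11. Stack: [11]
LOAD_FAST_LOAD_FAST a,y → push -5,-16. Stack: [11, -5, -16]
BINARY_OP * → -5 * -16 = 80. Stack: [11, 80]
BINARY_OP * → 11 * 80 = 880. Stack: [880]
STORE_FAST r → r=880. Stack: []
LOAD_FAST y → push -16. Stack: [-16]
LOAD_CONST → push 10. Stack: [-16, 10]
BINARY_OP % → -16 % 10 = 4. Stack: [4]
STORE_FAST s → s=4. Stack: []
LOAD_FAST_LOAD_FAST y,r → push -16,880. Stack: [-16, 880]
BINARY_OP * → -16 * 880 = -14080. Stack: [-14080]
LOAD_FAST_LOAD_FAST r,r → push 880,880. Stack: [-14080, 880, 880]
BINARY_OP * → 880 * 880 = 774400. Stack: [-14080, 774400]
BINARY_OP - → -14080 - 774400 = -788480. Stack: [-788480]
STORE_FAST p → p=-788480. Stack: []
LOAD_FAST_LOAD_FAST a,r → push -5,880. Stack: [-5, 880]
BINARY_OP % → -5 % 880 = 875. Stack: [875]
LOAD_FAST r → push 880. Stack: [875, 880]
BINARY_OP // → 875 // 880 = 0. Stack: [0]
STORE_FAST v → v=0. Stack: []
LOAD_FAST_LOAD_FAST v,y → push 0,-16. Stack: [0, -16]
BINARY_OP ^ → 0 ^ -16 = -16. Stack: [-16]
RETURN_VALUE → return -16.

-16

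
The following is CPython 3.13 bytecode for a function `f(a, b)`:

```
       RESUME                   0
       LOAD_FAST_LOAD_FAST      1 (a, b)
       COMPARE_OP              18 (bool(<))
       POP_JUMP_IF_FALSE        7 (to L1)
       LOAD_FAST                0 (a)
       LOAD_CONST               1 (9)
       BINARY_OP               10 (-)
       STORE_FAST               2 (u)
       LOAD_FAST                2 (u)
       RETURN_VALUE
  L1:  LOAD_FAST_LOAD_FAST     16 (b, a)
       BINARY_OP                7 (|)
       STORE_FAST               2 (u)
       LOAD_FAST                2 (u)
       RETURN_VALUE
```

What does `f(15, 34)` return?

LOAD_FAST_LOAD_FAST a,b → push 15,34. Stack: [15, 34]
COMPARE_OP bool(<) → 15 vs 34 = True. Stack: [True]
POP_JUMP_IF_FALSE → pop True; no jump. Stack: []
LOAD_FAST a → push 15. Stack: [15]
LOAD_CONST → push 9. Stack: [15, 9]
BINARY_OP - → 15 - 9 = 6. Stack: [6]
STORE_FAST u → u=6. Stack: []
LOAD_FAST u → push 6. Stack: [6]
RETURN_VALUE → return 6.

6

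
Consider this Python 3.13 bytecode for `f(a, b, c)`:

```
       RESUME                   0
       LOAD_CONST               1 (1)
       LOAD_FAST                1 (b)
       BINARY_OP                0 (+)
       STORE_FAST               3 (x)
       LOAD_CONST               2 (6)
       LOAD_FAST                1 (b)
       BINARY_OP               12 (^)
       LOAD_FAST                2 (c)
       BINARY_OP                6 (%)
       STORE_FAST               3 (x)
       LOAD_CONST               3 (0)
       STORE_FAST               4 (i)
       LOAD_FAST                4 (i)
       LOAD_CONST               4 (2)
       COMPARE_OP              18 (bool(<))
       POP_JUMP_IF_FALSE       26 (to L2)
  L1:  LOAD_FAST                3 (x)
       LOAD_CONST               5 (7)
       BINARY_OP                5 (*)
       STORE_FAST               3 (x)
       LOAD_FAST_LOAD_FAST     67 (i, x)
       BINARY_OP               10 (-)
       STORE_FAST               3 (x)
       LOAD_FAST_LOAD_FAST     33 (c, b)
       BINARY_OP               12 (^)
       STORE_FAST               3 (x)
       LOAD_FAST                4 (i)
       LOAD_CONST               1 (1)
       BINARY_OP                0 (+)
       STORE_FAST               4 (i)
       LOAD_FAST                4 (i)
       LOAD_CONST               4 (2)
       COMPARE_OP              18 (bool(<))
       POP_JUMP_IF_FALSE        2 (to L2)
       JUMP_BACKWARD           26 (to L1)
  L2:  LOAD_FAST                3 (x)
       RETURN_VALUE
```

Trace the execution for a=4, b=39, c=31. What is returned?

LOAD_CONST → push 1. Stack: [1]
LOAD_FAST b → push 39. Stack: [1, 39]
BINARY_OP + → 1 + 39 = 40. Stack: [40]
STORE_FAST x → x=40. Stack: []
LOAD_CONST → push 6. Stack: [6]
LOAD_FAST b → push 39. Stack: [6, 39]
BINARY_OP ^ → 6 ^ 39 = 33. Stack: [33]
LOAD_FAST c → push 31. Stack: [33, 31]
BINARY_OP % → 33 % 31 = 2. Stack: [2]
STORE_FAST x → x=2. Stack: []
LOAD_CONST → push 0. Stack: [0]
STORE_FAST i → i=0. Stack: []
LOAD_FAST i → push 0. Stack: [0]
LOAD_CONST → push 2. Stack: [0, 2]
COMPARE_OP bool(<) → 0 vs 2 = True. Stack: [True]
POP_JUMP_IF_FALSE → pop True; no jump. Stack: []
LOAD_FAST x → push 2. Stack: [2]
LOAD_CONST → push 7. Stack: [2, 7]
BINARY_OP * → 2 * 7 = 14. Stack: [14]
STORE_FAST x → x=14. Stack: []
LOAD_FAST_LOAD_FAST i,x → push 0,14. Stack: [0, 14]
BINARY_OP - → 0 - 14 = -14. Stack: [-14]
STORE_FAST x → x=-14. Stack: []
LOAD_FAST_LOAD_FAST c,b → push 31,39. Stack: [31, 39]
BINARY_OP ^ → 31 ^ 39 = 56. Stack: [56]
STORE_FAST x → x=56. Stack: []
LOAD_FAST i → push 0. Stack: [0]
LOAD_CONST → push 1. Stack: [0, 1]
BINARY_OP + → 0 + 1 = 1. Stack: [1]
STORE_FAST i → i=1. Stack: []
LOAD_FAST i → push 1. Stack: [1]
LOAD_CONST → push 2. Stack: [1, 2]
COMPARE_OP bool(<) → 1 vs 2 = True. Stack: [True]
POP_JUMP_IF_FALSE → pop True; no jump. Stack: []
LOAD_FAST x → push 56. Stack: [56]
LOAD_CONST → push 7. Stack: [56, 7]
BINARY_OP * → 56 * 7 = 392. Stack: [392]
STORE_FAST x → x=392. Stack: []
LOAD_FAST_LOAD_FAST i,x → push 1,392. Stack: [1, 392]
BINARY_OP - → 1 - 392 = -391. Stack: [-391]
STORE_FAST x → x=-391. Stack: []
LOAD_FAST_LOAD_FAST c,b → push 31,39. Stack: [31, 39]
BINARY_OP ^ → 31 ^ 39 = 56. Stack: [56]
STORE_FAST x → x=56. Stack: []
LOAD_FAST i → push 1. Stack: [1]
LOAD_CONST → push 1. Stack: [1, 1]
BINARY_OP + → 1 + 1 = 2. Stack: [2]
STORE_FAST i → i=2. Stack: []
LOAD_FAST i → push 2. Stack: [2]
LOAD_CONST → push 2. Stack: [2, 2]
COMPARE_OP bool(<) → 2 vs 2 = False. Stack: [False]
POP_JUMP_IF_FALSE → pop False; jump. Stack: []
LOAD_FAST x → push 56. Stack: [56]
RETURN_VALUE → return 56.

56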